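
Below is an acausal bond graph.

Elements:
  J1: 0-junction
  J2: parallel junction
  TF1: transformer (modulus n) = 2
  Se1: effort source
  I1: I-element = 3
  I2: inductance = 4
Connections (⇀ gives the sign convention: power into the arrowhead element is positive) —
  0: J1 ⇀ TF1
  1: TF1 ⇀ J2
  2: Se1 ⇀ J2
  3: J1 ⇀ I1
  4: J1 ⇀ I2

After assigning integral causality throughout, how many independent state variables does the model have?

2  (I1, I2 all integral)

β2 →J2  (source Se1 imposes e)
β1 →TF1  (J2 effort already set via bond 2)
β0 →J1  (TF1: transformer flips bond 1)
β3 →I1  (J1: bond 0 brought effort, rest push out)
β4 →I2  (common-e at J1 fixed by 0)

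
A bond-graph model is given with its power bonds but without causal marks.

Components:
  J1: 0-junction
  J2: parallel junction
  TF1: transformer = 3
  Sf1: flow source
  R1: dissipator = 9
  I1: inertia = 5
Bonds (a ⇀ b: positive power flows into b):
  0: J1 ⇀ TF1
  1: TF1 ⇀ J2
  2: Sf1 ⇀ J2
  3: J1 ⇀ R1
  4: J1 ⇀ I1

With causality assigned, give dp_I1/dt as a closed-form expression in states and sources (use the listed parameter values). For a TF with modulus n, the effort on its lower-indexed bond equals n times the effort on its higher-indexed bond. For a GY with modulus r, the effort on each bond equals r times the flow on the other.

dp_I1/dt = 3*F_Sf1 - 9*p_I1/5

bond 2 stroke at Sf1  (Sf1: flow source, stroke at near end)
bond 1 stroke at J2  (J2: last free bond brings effort in)
bond 0 stroke at TF1  (TF1 one-in-one-out from 1)
bond 4 stroke at I1  (prefer integral on I1)
bond 3 stroke at J1  (closing 0-jn rule on J1)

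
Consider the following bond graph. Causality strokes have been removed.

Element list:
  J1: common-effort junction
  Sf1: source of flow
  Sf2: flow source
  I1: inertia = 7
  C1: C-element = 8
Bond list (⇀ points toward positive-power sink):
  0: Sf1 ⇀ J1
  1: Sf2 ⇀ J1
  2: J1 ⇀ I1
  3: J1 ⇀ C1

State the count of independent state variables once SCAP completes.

#0 stroke at Sf1  (Sf1 (Sf) sets flow on bond)
#1 stroke at Sf2  (Sf2 (Sf) sets flow on bond)
#2 stroke at I1  (prefer integral on I1)
#3 stroke at J1  (J1 needs exactly one e-in)

2  (C1, I1 all integral)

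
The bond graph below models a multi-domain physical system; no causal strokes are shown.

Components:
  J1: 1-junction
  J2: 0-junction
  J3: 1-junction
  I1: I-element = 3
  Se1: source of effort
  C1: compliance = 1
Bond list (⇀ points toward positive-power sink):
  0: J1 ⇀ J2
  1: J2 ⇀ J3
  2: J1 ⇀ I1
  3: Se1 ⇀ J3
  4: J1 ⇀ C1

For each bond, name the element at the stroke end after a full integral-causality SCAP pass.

bond 0 →J1
bond 1 →J2
bond 2 →I1
bond 3 →J3
bond 4 →J1

#3 stroke→J3  (Se1 fixes effort; stroke away)
#1 stroke→J2  (only one flow-in slot at J3)
#0 stroke→J1  (J2 effort already set via bond 1)
#2 stroke→I1  (I1: I, integral causality)
#4 stroke→J1  (J1: bond 2 brought flow, rest push out)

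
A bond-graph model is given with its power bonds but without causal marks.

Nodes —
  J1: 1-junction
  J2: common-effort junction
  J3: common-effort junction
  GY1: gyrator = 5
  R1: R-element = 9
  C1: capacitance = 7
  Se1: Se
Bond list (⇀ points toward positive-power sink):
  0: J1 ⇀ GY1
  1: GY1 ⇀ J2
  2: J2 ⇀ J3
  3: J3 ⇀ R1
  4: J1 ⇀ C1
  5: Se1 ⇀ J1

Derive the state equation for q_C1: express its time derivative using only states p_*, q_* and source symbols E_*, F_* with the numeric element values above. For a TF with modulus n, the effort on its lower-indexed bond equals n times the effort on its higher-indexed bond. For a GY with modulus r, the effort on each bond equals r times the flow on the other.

dq_C1/dt = 9*E_Se1/25 - 9*q_C1/175

β5 stroke→J1  (Se1 fixes effort; stroke away)
β4 stroke→J1  (C1: C, integral causality)
β0 stroke→GY1  (closing 1-jn rule on J1)
β1 stroke→GY1  (GY GY1: same side as bond 0)
β2 stroke→J2  (closing 0-jn rule on J2)
β3 stroke→J3  (only one effort-in slot at J3)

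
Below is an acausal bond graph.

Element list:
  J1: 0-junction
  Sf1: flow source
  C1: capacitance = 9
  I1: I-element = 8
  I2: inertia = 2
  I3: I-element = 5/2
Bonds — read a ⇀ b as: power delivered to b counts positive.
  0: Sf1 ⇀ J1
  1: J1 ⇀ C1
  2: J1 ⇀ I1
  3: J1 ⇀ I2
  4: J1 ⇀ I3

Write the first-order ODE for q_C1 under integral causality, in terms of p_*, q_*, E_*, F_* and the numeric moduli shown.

b0 stroke at Sf1  (source Sf1 imposes f)
b1 stroke at J1  (C1 integral (e out))
b2 stroke at I1  (J1 effort already set via bond 1)
b3 stroke at I2  (0-jn J1 has e-setter on 1)
b4 stroke at I3  (common-e at J1 fixed by 1)

dq_C1/dt = F_Sf1 - p_I1/8 - p_I2/2 - 2*p_I3/5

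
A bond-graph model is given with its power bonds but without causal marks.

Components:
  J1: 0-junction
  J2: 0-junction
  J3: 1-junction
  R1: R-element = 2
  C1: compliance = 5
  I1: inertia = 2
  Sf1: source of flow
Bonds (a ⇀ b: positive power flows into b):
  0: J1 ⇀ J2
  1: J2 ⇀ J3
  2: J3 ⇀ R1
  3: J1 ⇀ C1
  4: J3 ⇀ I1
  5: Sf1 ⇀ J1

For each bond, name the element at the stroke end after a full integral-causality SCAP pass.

#0 |J2
#1 |J3
#2 |J3
#3 |J1
#4 |I1
#5 |Sf1

b5 stroke→Sf1  (source Sf1 imposes f)
b3 stroke→J1  (C1 outputs effort q/C1)
b0 stroke→J2  (common-e at J1 fixed by 3)
b1 stroke→J3  (J2 effort already set via bond 0)
b4 stroke→I1  (I1: I, integral causality)
b2 stroke→J3  (J3: bond 4 brought flow, rest push out)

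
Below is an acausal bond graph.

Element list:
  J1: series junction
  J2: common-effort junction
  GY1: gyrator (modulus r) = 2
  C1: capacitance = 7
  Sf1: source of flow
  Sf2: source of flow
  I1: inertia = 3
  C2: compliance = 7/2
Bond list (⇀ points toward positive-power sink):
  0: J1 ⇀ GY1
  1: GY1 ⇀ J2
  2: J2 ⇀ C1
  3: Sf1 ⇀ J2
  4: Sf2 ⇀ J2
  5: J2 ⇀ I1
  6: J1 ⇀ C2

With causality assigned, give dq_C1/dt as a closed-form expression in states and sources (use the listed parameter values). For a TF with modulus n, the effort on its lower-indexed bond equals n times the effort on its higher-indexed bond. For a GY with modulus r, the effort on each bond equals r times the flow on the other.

dq_C1/dt = F_Sf1 + F_Sf2 - p_I1/3 - q_C2/7

#3 →Sf1  (Sf1 (Sf) sets flow on bond)
#4 →Sf2  (Sf2: flow source, stroke at near end)
#2 →J2  (C1 outputs effort q/C1)
#1 →GY1  (J2: bond 2 brought effort, rest push out)
#5 →I1  (J2: bond 2 brought effort, rest push out)
#0 →GY1  (GY GY1: same side as bond 1)
#6 →J1  (J1: bond 0 brought flow, rest push out)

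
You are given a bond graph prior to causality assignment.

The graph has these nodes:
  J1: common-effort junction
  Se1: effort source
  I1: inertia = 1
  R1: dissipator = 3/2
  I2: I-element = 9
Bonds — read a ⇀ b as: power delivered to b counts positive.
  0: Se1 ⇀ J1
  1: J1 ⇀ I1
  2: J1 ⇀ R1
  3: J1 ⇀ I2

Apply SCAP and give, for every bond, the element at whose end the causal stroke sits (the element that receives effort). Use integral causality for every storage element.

#0 →J1  (source Se1 imposes e)
#1 →I1  (0-jn J1 has e-setter on 0)
#2 →R1  (common-e at J1 fixed by 0)
#3 →I2  (common-e at J1 fixed by 0)

β0 stroke at J1
β1 stroke at I1
β2 stroke at R1
β3 stroke at I2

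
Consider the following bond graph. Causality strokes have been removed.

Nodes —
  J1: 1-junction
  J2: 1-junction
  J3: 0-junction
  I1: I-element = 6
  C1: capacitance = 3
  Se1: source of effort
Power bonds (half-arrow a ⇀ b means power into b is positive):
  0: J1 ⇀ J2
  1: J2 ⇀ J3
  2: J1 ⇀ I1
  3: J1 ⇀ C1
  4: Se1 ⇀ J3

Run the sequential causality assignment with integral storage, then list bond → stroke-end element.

#4 →J3  (Se1 (Se) sets effort on bond)
#1 →J2  (J3: bond 4 brought effort, rest push out)
#0 →J1  (J2: last free bond brings flow in)
#2 →I1  (I1 integral (f out))
#3 →J1  (1-jn J1 has f-setter on 2)

β0 stroke→J1
β1 stroke→J2
β2 stroke→I1
β3 stroke→J1
β4 stroke→J3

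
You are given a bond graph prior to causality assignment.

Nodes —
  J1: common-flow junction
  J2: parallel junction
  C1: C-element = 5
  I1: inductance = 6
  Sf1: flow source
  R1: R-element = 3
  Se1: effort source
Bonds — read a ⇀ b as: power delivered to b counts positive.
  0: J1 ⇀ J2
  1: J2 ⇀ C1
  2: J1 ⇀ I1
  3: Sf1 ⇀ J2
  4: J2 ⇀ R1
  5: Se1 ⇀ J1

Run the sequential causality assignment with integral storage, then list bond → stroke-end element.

bond 3 |Sf1  (Sf1 fixes flow; stroke at Sf1)
bond 5 |J1  (Se1 fixes effort; stroke away)
bond 1 |J2  (C1: C, integral causality)
bond 0 |J1  (J2 effort already set via bond 1)
bond 4 |R1  (0-jn J2 has e-setter on 1)
bond 2 |I1  (only one flow-in slot at J1)

bond 0 →J1
bond 1 →J2
bond 2 →I1
bond 3 →Sf1
bond 4 →R1
bond 5 →J1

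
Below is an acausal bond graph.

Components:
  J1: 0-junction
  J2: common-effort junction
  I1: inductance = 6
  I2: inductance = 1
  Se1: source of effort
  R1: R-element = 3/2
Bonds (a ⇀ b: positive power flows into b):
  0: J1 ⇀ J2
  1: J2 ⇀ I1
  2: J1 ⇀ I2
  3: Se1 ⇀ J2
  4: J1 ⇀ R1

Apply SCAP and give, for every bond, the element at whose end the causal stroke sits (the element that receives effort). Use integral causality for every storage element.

bond 0 →J1
bond 1 →I1
bond 2 →I2
bond 3 →J2
bond 4 →R1

#3 →J2  (Se1 fixes effort; stroke away)
#0 →J1  (0-jn J2 has e-setter on 3)
#1 →I1  (0-jn J2 has e-setter on 3)
#2 →I2  (J1 effort already set via bond 0)
#4 →R1  (J1: bond 0 brought effort, rest push out)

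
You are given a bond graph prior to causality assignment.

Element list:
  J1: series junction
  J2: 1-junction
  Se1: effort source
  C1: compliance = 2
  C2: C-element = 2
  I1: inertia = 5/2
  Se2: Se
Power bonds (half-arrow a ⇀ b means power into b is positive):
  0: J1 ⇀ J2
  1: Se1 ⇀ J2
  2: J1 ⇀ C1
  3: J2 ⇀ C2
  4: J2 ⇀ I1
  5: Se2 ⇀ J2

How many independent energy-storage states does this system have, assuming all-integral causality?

b1 stroke at J2  (Se1 fixes effort; stroke away)
b5 stroke at J2  (Se2 fixes effort; stroke away)
b2 stroke at J1  (C1 integral (e out))
b0 stroke at J2  (J1 needs exactly one f-in)
b3 stroke at J2  (prefer integral on C2)
b4 stroke at I1  (only one flow-in slot at J2)

3  (C1, C2, I1 all integral)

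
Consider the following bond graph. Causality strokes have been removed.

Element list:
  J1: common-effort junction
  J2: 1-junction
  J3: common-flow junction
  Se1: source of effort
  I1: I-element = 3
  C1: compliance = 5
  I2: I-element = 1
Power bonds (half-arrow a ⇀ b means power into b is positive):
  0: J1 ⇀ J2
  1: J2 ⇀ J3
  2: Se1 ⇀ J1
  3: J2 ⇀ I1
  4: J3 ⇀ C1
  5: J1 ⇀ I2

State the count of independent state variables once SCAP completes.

3  (C1, I1, I2 all integral)

b2 stroke at J1  (Se1: effort source, stroke at far end)
b0 stroke at J2  (J1: bond 2 brought effort, rest push out)
b5 stroke at I2  (J1 effort already set via bond 2)
b3 stroke at I1  (I1 integral (f out))
b1 stroke at J2  (J2: bond 3 brought flow, rest push out)
b4 stroke at J3  (J3: bond 1 brought flow, rest push out)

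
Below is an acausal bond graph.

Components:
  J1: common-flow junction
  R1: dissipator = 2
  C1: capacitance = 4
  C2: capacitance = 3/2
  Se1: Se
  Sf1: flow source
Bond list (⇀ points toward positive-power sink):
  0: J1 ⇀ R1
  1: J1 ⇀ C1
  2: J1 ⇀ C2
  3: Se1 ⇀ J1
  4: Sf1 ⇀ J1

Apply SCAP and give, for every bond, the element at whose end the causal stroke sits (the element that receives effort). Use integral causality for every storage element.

b0 stroke at J1
b1 stroke at J1
b2 stroke at J1
b3 stroke at J1
b4 stroke at Sf1

#3 |J1  (source Se1 imposes e)
#4 |Sf1  (Sf1: flow source, stroke at near end)
#0 |J1  (J1 flow already set via bond 4)
#1 |J1  (1-jn J1 has f-setter on 4)
#2 |J1  (J1: bond 4 brought flow, rest push out)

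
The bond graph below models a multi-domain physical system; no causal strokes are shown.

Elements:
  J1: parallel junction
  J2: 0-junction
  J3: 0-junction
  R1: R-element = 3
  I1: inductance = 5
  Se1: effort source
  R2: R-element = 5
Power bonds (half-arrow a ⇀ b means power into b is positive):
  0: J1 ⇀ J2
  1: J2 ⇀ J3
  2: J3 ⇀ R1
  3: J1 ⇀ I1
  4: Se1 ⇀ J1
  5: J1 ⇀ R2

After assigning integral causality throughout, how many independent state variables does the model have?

b4 stroke→J1  (Se1 (Se) sets effort on bond)
b0 stroke→J2  (common-e at J1 fixed by 4)
b3 stroke→I1  (common-e at J1 fixed by 4)
b5 stroke→R2  (J1 effort already set via bond 4)
b1 stroke→J3  (J2: bond 0 brought effort, rest push out)
b2 stroke→R1  (common-e at J3 fixed by 1)

1  (I1 all integral)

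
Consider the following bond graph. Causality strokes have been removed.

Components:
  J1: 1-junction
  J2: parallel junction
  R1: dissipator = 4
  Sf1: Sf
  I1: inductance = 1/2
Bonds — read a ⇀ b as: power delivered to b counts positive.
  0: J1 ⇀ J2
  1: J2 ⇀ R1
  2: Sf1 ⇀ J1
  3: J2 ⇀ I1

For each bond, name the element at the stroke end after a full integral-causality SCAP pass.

bond 0 →J1
bond 1 →J2
bond 2 →Sf1
bond 3 →I1

b2 →Sf1  (source Sf1 imposes f)
b0 →J1  (J1: bond 2 brought flow, rest push out)
b3 →I1  (I1: I, integral causality)
b1 →J2  (J2 needs exactly one e-in)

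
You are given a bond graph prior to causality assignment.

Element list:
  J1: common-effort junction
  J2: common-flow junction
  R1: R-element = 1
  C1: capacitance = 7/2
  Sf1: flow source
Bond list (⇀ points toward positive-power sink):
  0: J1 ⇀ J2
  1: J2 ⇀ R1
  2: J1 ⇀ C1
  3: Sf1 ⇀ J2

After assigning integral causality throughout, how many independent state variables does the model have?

β3 →Sf1  (Sf1 (Sf) sets flow on bond)
β0 →J2  (common-f at J2 fixed by 3)
β1 →J2  (J2: bond 3 brought flow, rest push out)
β2 →J1  (closing 0-jn rule on J1)

1  (C1 all integral)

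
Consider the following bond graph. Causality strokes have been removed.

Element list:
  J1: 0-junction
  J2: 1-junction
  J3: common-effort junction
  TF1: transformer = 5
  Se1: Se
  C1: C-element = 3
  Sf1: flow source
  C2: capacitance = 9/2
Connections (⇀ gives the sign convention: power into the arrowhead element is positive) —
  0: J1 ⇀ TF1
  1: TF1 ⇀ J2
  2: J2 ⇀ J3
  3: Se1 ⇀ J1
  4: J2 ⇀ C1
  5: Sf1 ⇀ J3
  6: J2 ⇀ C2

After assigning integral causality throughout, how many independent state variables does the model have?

2  (C1, C2 all integral)

b3 stroke→J1  (Se1: effort source, stroke at far end)
b5 stroke→Sf1  (Sf1: flow source, stroke at near end)
b0 stroke→TF1  (J1 effort already set via bond 3)
b2 stroke→J3  (closing 0-jn rule on J3)
b1 stroke→J2  (TF1 one-in-one-out from 0)
b4 stroke→J2  (1-jn J2 has f-setter on 2)
b6 stroke→J2  (common-f at J2 fixed by 2)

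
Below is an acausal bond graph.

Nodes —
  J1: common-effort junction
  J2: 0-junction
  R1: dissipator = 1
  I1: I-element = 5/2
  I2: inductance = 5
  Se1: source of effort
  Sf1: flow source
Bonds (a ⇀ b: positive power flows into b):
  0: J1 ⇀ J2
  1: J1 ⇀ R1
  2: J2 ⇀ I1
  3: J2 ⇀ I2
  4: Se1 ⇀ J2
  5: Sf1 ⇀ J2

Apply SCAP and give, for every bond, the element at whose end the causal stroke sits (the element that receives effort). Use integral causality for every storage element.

bond 4 →J2  (Se1 (Se) sets effort on bond)
bond 5 →Sf1  (Sf1: flow source, stroke at near end)
bond 0 →J1  (common-e at J2 fixed by 4)
bond 2 →I1  (J2: bond 4 brought effort, rest push out)
bond 3 →I2  (J2 effort already set via bond 4)
bond 1 →R1  (common-e at J1 fixed by 0)

β0 stroke at J1
β1 stroke at R1
β2 stroke at I1
β3 stroke at I2
β4 stroke at J2
β5 stroke at Sf1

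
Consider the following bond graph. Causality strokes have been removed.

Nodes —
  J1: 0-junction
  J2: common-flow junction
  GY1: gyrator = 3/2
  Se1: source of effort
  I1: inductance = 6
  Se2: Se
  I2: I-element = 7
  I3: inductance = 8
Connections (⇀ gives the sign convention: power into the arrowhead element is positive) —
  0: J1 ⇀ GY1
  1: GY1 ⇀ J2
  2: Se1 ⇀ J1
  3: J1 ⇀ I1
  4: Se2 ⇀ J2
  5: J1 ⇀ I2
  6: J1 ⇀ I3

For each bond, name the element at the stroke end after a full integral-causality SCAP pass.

b2 |J1  (Se1 (Se) sets effort on bond)
b4 |J2  (source Se2 imposes e)
b0 |GY1  (0-jn J1 has e-setter on 2)
b3 |I1  (J1 effort already set via bond 2)
b5 |I2  (J1: bond 2 brought effort, rest push out)
b6 |I3  (J1 effort already set via bond 2)
b1 |GY1  (J2 needs exactly one f-in)

β0 stroke at GY1
β1 stroke at GY1
β2 stroke at J1
β3 stroke at I1
β4 stroke at J2
β5 stroke at I2
β6 stroke at I3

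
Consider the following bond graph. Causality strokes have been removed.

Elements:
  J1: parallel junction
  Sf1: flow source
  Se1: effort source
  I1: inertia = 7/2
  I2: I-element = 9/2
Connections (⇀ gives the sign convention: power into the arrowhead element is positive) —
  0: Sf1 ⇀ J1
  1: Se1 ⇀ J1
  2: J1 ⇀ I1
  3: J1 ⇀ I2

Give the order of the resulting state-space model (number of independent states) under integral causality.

β0 stroke→Sf1  (Sf1: flow source, stroke at near end)
β1 stroke→J1  (Se1: effort source, stroke at far end)
β2 stroke→I1  (J1 effort already set via bond 1)
β3 stroke→I2  (0-jn J1 has e-setter on 1)

2  (I1, I2 all integral)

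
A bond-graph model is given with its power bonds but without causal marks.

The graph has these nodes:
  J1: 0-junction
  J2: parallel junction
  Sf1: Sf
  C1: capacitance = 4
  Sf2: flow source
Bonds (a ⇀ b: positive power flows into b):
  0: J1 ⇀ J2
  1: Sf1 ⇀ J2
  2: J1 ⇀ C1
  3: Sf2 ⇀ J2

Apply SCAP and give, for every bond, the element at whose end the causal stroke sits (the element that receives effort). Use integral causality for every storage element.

β0 |J2
β1 |Sf1
β2 |J1
β3 |Sf2

#1 →Sf1  (source Sf1 imposes f)
#3 →Sf2  (source Sf2 imposes f)
#0 →J2  (J2: last free bond brings effort in)
#2 →J1  (J1: last free bond brings effort in)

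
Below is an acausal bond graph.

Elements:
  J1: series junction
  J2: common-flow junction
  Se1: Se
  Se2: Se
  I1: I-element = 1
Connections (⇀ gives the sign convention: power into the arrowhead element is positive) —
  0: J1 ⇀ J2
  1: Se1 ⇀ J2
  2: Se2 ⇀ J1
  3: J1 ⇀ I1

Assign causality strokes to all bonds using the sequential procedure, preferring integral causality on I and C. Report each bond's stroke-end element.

b1 stroke→J2  (source Se1 imposes e)
b2 stroke→J1  (Se2 fixes effort; stroke away)
b0 stroke→J1  (only one flow-in slot at J2)
b3 stroke→I1  (J1 needs exactly one f-in)

#0 stroke→J1
#1 stroke→J2
#2 stroke→J1
#3 stroke→I1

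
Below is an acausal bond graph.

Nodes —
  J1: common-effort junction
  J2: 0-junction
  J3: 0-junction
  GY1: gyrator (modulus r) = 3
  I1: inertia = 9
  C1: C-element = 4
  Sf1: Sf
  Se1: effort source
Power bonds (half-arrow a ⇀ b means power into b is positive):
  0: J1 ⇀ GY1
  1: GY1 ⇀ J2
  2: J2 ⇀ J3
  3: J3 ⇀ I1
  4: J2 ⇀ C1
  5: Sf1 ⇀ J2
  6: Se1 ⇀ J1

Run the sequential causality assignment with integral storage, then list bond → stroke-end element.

β0 →GY1
β1 →GY1
β2 →J3
β3 →I1
β4 →J2
β5 →Sf1
β6 →J1

β5 stroke→Sf1  (Sf1 fixes flow; stroke at Sf1)
β6 stroke→J1  (Se1 fixes effort; stroke away)
β0 stroke→GY1  (0-jn J1 has e-setter on 6)
β1 stroke→GY1  (through GY1, causality inverts; strokes same side of GY1)
β3 stroke→I1  (I1 outputs flow p/I1)
β2 stroke→J3  (J3 needs exactly one e-in)
β4 stroke→J2  (closing 0-jn rule on J2)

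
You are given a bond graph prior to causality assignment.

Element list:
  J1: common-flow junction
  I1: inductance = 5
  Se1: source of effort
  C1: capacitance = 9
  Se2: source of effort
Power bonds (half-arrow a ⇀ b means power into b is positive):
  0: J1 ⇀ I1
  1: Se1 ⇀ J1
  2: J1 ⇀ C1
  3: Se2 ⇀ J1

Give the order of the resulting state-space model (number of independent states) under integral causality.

2  (C1, I1 all integral)

β1 stroke at J1  (Se1 fixes effort; stroke away)
β3 stroke at J1  (Se2: effort source, stroke at far end)
β0 stroke at I1  (I1 outputs flow p/I1)
β2 stroke at J1  (common-f at J1 fixed by 0)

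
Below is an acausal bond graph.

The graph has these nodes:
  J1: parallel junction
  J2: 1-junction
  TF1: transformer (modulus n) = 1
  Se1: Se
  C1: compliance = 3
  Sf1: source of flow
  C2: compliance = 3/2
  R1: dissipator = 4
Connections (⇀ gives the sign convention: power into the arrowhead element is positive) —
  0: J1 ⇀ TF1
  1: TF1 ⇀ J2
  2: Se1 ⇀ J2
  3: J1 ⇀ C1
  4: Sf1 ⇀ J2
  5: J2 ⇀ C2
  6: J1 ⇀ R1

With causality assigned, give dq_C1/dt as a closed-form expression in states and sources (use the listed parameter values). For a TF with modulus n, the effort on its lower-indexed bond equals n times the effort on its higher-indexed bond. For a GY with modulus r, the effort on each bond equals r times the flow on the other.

dq_C1/dt = -F_Sf1 - q_C1/12

b2 →J2  (Se1: effort source, stroke at far end)
b4 →Sf1  (source Sf1 imposes f)
b1 →J2  (common-f at J2 fixed by 4)
b5 →J2  (J2 flow already set via bond 4)
b0 →TF1  (TF1 one-in-one-out from 1)
b3 →J1  (prefer integral on C1)
b6 →R1  (J1 effort already set via bond 3)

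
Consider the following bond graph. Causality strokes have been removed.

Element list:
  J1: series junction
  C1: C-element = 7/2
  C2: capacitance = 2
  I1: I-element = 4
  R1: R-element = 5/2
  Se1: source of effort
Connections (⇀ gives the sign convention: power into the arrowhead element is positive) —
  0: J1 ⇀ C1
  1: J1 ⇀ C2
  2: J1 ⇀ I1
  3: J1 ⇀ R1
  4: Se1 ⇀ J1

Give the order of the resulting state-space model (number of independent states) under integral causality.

3  (C1, C2, I1 all integral)

b4 →J1  (source Se1 imposes e)
b0 →J1  (C1: C, integral causality)
b1 →J1  (C2 outputs effort q/C2)
b2 →I1  (I1: I, integral causality)
b3 →J1  (1-jn J1 has f-setter on 2)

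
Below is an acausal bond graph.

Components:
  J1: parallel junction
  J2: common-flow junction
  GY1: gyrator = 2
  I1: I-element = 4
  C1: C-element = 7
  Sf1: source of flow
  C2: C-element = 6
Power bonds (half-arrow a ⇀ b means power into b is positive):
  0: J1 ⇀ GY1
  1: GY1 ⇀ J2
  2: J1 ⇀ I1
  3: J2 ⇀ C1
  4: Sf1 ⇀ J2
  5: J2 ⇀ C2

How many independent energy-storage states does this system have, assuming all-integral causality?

3  (C1, C2, I1 all integral)

#4 →Sf1  (Sf1 fixes flow; stroke at Sf1)
#1 →J2  (J2 flow already set via bond 4)
#3 →J2  (common-f at J2 fixed by 4)
#5 →J2  (J2 flow already set via bond 4)
#0 →J1  (GY1 both-in/both-out from 1)
#2 →I1  (common-e at J1 fixed by 0)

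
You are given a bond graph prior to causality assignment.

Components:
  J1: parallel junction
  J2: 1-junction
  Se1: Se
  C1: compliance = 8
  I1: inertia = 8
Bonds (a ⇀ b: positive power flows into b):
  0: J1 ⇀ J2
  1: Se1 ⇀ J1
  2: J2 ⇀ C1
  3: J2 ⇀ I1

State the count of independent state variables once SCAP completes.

2  (C1, I1 all integral)

β1 stroke→J1  (Se1: effort source, stroke at far end)
β0 stroke→J2  (common-e at J1 fixed by 1)
β2 stroke→J2  (C1: C, integral causality)
β3 stroke→I1  (only one flow-in slot at J2)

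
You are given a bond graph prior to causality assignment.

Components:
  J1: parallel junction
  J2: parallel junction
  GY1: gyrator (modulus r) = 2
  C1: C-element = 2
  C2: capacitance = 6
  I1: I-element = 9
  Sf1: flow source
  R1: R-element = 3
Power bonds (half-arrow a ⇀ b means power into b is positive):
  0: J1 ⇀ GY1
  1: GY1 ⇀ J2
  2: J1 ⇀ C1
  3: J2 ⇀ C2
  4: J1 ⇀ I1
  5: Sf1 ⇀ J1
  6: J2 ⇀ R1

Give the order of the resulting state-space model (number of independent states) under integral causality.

3  (C1, C2, I1 all integral)

b5 stroke at Sf1  (source Sf1 imposes f)
b2 stroke at J1  (C1 integral (e out))
b0 stroke at GY1  (0-jn J1 has e-setter on 2)
b4 stroke at I1  (J1: bond 2 brought effort, rest push out)
b1 stroke at GY1  (GY1 both-in/both-out from 0)
b3 stroke at J2  (C2 outputs effort q/C2)
b6 stroke at R1  (J2 effort already set via bond 3)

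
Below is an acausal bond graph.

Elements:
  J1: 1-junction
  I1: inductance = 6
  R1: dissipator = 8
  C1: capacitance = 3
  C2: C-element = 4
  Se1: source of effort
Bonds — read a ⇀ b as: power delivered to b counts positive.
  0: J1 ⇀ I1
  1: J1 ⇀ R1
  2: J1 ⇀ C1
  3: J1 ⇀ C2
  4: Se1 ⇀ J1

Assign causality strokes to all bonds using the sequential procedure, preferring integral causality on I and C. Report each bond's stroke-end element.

b0 stroke at I1
b1 stroke at J1
b2 stroke at J1
b3 stroke at J1
b4 stroke at J1

β4 |J1  (Se1: effort source, stroke at far end)
β0 |I1  (I1: I, integral causality)
β1 |J1  (1-jn J1 has f-setter on 0)
β2 |J1  (J1 flow already set via bond 0)
β3 |J1  (1-jn J1 has f-setter on 0)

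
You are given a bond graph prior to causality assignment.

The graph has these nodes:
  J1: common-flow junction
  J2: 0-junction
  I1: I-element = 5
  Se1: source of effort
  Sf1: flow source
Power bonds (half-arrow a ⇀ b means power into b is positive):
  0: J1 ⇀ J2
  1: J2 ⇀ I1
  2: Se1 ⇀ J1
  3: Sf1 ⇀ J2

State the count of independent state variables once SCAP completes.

1  (I1 all integral)

#2 stroke→J1  (Se1: effort source, stroke at far end)
#3 stroke→Sf1  (Sf1 fixes flow; stroke at Sf1)
#0 stroke→J2  (J1 needs exactly one f-in)
#1 stroke→I1  (J2: bond 0 brought effort, rest push out)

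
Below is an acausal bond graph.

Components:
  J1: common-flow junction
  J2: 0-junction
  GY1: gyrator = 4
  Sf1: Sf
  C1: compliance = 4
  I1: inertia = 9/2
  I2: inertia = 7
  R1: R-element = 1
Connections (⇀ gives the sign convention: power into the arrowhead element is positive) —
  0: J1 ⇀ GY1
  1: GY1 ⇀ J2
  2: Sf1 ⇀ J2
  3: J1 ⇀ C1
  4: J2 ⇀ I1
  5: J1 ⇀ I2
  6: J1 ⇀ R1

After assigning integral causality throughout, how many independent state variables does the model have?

3  (C1, I1, I2 all integral)

#2 stroke at Sf1  (Sf1 fixes flow; stroke at Sf1)
#3 stroke at J1  (C1: C, integral causality)
#4 stroke at I1  (I1 integral (f out))
#1 stroke at J2  (only one effort-in slot at J2)
#0 stroke at J1  (through GY1, causality inverts; strokes same side of GY1)
#5 stroke at I2  (I2 integral (f out))
#6 stroke at J1  (J1 flow already set via bond 5)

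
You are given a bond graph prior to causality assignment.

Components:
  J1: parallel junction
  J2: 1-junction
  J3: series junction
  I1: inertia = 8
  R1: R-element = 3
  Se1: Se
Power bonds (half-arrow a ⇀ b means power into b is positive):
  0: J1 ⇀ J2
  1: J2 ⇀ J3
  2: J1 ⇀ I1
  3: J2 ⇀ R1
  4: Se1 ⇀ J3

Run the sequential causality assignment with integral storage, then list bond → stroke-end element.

#0 |J1
#1 |J2
#2 |I1
#3 |J2
#4 |J3

bond 4 |J3  (Se1: effort source, stroke at far end)
bond 1 |J2  (J3: last free bond brings flow in)
bond 2 |I1  (I1 outputs flow p/I1)
bond 0 |J1  (J1 needs exactly one e-in)
bond 3 |J2  (J2 flow already set via bond 0)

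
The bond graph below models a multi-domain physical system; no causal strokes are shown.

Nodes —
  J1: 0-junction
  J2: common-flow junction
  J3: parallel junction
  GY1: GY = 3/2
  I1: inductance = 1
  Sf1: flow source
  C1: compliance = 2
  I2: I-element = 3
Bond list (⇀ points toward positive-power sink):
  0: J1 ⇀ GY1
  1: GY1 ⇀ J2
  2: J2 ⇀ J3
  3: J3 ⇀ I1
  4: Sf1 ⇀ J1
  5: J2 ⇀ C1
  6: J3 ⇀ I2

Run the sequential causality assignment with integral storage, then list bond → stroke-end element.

bond 4 →Sf1  (Sf1 fixes flow; stroke at Sf1)
bond 0 →J1  (only one effort-in slot at J1)
bond 1 →J2  (through GY1, causality inverts; strokes same side of GY1)
bond 3 →I1  (I1 outputs flow p/I1)
bond 5 →J2  (C1 integral (e out))
bond 2 →J3  (closing 1-jn rule on J2)
bond 6 →I2  (common-e at J3 fixed by 2)

#0 |J1
#1 |J2
#2 |J3
#3 |I1
#4 |Sf1
#5 |J2
#6 |I2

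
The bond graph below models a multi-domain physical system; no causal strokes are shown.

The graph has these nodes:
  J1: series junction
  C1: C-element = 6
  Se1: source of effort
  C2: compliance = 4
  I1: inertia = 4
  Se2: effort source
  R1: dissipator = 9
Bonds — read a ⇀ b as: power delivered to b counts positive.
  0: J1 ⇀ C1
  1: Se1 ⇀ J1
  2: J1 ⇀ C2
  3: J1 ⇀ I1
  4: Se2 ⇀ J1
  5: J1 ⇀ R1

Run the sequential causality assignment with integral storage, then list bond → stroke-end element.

#0 |J1
#1 |J1
#2 |J1
#3 |I1
#4 |J1
#5 |J1

bond 1 |J1  (Se1 (Se) sets effort on bond)
bond 4 |J1  (Se2: effort source, stroke at far end)
bond 0 |J1  (C1 outputs effort q/C1)
bond 2 |J1  (C2: C, integral causality)
bond 3 |I1  (prefer integral on I1)
bond 5 |J1  (J1: bond 3 brought flow, rest push out)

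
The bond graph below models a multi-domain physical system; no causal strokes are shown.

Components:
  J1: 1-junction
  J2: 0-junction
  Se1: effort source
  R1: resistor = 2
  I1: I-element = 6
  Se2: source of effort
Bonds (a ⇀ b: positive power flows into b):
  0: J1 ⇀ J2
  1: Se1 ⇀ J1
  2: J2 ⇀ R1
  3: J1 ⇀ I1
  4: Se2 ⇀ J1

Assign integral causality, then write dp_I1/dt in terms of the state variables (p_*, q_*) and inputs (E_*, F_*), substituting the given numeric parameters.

dp_I1/dt = E_Se1 + E_Se2 - p_I1/3

bond 1 →J1  (source Se1 imposes e)
bond 4 →J1  (Se2: effort source, stroke at far end)
bond 3 →I1  (I1: I, integral causality)
bond 0 →J1  (J1: bond 3 brought flow, rest push out)
bond 2 →J2  (J2 needs exactly one e-in)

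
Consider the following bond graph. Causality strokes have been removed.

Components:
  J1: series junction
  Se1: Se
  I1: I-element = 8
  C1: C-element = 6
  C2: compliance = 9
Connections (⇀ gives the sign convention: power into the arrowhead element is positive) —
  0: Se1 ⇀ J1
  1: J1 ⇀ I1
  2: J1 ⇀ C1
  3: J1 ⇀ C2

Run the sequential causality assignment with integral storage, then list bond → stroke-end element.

bond 0 stroke at J1
bond 1 stroke at I1
bond 2 stroke at J1
bond 3 stroke at J1

bond 0 stroke at J1  (Se1 (Se) sets effort on bond)
bond 1 stroke at I1  (I1: I, integral causality)
bond 2 stroke at J1  (J1 flow already set via bond 1)
bond 3 stroke at J1  (J1 flow already set via bond 1)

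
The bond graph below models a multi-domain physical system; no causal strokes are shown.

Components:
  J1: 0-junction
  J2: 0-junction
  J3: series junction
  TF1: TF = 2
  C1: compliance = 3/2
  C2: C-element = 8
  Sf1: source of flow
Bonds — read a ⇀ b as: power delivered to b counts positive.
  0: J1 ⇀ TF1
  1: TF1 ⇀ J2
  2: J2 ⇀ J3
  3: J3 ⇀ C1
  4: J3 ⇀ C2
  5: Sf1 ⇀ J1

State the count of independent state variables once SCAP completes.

2  (C1, C2 all integral)

b5 stroke at Sf1  (Sf1 (Sf) sets flow on bond)
b0 stroke at J1  (J1: last free bond brings effort in)
b1 stroke at TF1  (TF TF1: opposite of bond 0)
b2 stroke at J2  (J2: last free bond brings effort in)
b3 stroke at J3  (1-jn J3 has f-setter on 2)
b4 stroke at J3  (1-jn J3 has f-setter on 2)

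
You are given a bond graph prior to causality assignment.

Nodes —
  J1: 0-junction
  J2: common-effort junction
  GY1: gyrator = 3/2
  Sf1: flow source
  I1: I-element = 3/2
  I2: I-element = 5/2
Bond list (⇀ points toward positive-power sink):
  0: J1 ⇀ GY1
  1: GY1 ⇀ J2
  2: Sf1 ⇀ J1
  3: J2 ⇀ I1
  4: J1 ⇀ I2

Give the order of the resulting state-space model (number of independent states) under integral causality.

#2 |Sf1  (Sf1 fixes flow; stroke at Sf1)
#3 |I1  (I1: I, integral causality)
#1 |J2  (J2: last free bond brings effort in)
#0 |J1  (GY GY1: same side as bond 1)
#4 |I2  (J1: bond 0 brought effort, rest push out)

2  (I1, I2 all integral)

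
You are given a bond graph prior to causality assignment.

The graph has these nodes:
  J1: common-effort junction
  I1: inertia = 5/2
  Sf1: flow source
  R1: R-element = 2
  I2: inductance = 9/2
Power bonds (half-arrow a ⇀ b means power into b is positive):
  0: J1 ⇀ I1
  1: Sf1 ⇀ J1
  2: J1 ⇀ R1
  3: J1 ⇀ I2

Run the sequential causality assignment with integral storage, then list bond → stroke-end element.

bond 0 |I1
bond 1 |Sf1
bond 2 |J1
bond 3 |I2

bond 1 →Sf1  (Sf1 fixes flow; stroke at Sf1)
bond 0 →I1  (prefer integral on I1)
bond 3 →I2  (I2: I, integral causality)
bond 2 →J1  (J1: last free bond brings effort in)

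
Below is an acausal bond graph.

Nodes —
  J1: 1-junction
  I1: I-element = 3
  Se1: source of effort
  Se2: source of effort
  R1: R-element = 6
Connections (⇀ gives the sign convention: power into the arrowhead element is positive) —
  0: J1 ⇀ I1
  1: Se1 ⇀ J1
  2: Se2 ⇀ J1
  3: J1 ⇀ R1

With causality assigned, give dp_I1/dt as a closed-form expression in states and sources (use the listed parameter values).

b1 stroke at J1  (Se1 fixes effort; stroke away)
b2 stroke at J1  (Se2 fixes effort; stroke away)
b0 stroke at I1  (prefer integral on I1)
b3 stroke at J1  (J1: bond 0 brought flow, rest push out)

dp_I1/dt = E_Se1 + E_Se2 - 2*p_I1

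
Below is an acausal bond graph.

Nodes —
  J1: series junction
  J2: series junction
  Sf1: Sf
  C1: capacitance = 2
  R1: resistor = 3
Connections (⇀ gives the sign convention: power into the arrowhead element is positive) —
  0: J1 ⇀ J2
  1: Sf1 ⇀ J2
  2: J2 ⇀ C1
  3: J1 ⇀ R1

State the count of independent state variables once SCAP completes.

bond 1 stroke→Sf1  (Sf1 (Sf) sets flow on bond)
bond 0 stroke→J2  (J2: bond 1 brought flow, rest push out)
bond 2 stroke→J2  (1-jn J2 has f-setter on 1)
bond 3 stroke→J1  (common-f at J1 fixed by 0)

1  (C1 all integral)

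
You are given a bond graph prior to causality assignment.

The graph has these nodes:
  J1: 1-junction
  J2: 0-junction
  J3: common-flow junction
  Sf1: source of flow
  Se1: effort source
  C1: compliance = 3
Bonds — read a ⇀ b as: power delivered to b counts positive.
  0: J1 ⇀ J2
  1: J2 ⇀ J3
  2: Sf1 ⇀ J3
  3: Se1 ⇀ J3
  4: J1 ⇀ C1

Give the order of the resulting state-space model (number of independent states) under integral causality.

1  (C1 all integral)

β2 stroke→Sf1  (Sf1: flow source, stroke at near end)
β3 stroke→J3  (source Se1 imposes e)
β1 stroke→J3  (1-jn J3 has f-setter on 2)
β0 stroke→J2  (J2 needs exactly one e-in)
β4 stroke→J1  (common-f at J1 fixed by 0)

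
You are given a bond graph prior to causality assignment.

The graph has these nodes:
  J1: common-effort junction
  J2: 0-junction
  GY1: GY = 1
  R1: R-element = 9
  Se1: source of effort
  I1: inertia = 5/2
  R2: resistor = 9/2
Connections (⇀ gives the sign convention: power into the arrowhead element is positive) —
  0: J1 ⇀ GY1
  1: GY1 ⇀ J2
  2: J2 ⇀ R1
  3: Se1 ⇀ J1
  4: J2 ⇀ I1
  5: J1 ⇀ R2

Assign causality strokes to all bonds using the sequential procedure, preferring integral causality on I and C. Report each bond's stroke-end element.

bond 0 stroke at GY1
bond 1 stroke at GY1
bond 2 stroke at J2
bond 3 stroke at J1
bond 4 stroke at I1
bond 5 stroke at R2

b3 stroke→J1  (source Se1 imposes e)
b0 stroke→GY1  (J1 effort already set via bond 3)
b5 stroke→R2  (J1 effort already set via bond 3)
b1 stroke→GY1  (through GY1, causality inverts; strokes same side of GY1)
b4 stroke→I1  (I1 outputs flow p/I1)
b2 stroke→J2  (J2 needs exactly one e-in)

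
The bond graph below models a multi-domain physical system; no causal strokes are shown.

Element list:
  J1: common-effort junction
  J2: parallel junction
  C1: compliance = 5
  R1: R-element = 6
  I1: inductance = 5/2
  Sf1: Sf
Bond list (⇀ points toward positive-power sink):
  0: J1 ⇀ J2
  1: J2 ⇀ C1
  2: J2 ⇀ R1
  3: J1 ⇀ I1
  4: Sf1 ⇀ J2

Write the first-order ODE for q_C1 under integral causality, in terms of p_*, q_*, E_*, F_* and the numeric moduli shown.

b4 |Sf1  (Sf1 fixes flow; stroke at Sf1)
b1 |J2  (prefer integral on C1)
b0 |J1  (J2: bond 1 brought effort, rest push out)
b2 |R1  (J2 effort already set via bond 1)
b3 |I1  (common-e at J1 fixed by 0)

dq_C1/dt = F_Sf1 - 2*p_I1/5 - q_C1/30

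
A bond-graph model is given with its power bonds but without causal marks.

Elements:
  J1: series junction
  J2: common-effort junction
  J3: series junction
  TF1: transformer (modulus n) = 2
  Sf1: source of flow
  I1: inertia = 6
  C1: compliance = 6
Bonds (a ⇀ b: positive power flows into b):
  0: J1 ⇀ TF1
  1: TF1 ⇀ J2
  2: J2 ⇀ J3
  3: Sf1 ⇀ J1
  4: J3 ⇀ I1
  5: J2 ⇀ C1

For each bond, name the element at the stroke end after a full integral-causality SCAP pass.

β3 stroke at Sf1  (source Sf1 imposes f)
β0 stroke at J1  (1-jn J1 has f-setter on 3)
β1 stroke at TF1  (through TF1, causality passes straight; one stroke at TF1)
β4 stroke at I1  (I1: I, integral causality)
β2 stroke at J3  (common-f at J3 fixed by 4)
β5 stroke at J2  (only one effort-in slot at J2)

#0 |J1
#1 |TF1
#2 |J3
#3 |Sf1
#4 |I1
#5 |J2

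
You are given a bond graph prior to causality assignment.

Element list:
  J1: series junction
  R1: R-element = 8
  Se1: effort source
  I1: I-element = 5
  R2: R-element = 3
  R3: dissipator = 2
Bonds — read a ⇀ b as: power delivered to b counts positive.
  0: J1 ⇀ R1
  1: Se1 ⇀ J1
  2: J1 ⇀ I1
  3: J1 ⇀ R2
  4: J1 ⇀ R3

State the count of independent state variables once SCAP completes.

bond 1 →J1  (Se1: effort source, stroke at far end)
bond 2 →I1  (I1 outputs flow p/I1)
bond 0 →J1  (common-f at J1 fixed by 2)
bond 3 →J1  (common-f at J1 fixed by 2)
bond 4 →J1  (J1 flow already set via bond 2)

1  (I1 all integral)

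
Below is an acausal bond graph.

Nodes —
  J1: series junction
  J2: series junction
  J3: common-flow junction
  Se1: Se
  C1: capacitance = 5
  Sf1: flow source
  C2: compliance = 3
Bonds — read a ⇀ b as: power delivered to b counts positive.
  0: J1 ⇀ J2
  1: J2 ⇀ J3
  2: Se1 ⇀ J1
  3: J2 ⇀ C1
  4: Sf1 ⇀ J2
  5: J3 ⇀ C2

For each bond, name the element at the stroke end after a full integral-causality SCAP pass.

bond 2 →J1  (source Se1 imposes e)
bond 4 →Sf1  (Sf1: flow source, stroke at near end)
bond 0 →J2  (only one flow-in slot at J1)
bond 1 →J2  (1-jn J2 has f-setter on 4)
bond 3 →J2  (common-f at J2 fixed by 4)
bond 5 →J3  (common-f at J3 fixed by 1)

#0 stroke→J2
#1 stroke→J2
#2 stroke→J1
#3 stroke→J2
#4 stroke→Sf1
#5 stroke→J3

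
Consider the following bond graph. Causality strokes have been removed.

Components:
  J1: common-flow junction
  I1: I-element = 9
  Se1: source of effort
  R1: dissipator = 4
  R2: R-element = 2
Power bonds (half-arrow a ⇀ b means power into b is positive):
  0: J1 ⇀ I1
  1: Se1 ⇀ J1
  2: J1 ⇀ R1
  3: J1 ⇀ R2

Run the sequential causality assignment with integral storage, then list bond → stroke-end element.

β0 stroke→I1
β1 stroke→J1
β2 stroke→J1
β3 stroke→J1

#1 |J1  (source Se1 imposes e)
#0 |I1  (prefer integral on I1)
#2 |J1  (common-f at J1 fixed by 0)
#3 |J1  (1-jn J1 has f-setter on 0)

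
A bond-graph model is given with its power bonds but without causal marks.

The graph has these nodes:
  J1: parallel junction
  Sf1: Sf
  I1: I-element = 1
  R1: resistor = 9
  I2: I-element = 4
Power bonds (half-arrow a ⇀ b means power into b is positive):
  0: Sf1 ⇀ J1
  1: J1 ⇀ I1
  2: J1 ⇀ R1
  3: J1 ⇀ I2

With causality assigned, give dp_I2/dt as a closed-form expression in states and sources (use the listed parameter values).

dp_I2/dt = 9*F_Sf1 - 9*p_I1 - 9*p_I2/4

#0 stroke→Sf1  (Sf1: flow source, stroke at near end)
#1 stroke→I1  (I1 integral (f out))
#3 stroke→I2  (I2: I, integral causality)
#2 stroke→J1  (only one effort-in slot at J1)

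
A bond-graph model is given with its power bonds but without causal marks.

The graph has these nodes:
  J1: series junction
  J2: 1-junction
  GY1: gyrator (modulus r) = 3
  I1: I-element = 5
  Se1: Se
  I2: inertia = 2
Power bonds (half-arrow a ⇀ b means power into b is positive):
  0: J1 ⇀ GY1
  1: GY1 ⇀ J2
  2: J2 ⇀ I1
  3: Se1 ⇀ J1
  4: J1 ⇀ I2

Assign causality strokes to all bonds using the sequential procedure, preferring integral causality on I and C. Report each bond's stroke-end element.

b3 |J1  (source Se1 imposes e)
b2 |I1  (I1 integral (f out))
b1 |J2  (1-jn J2 has f-setter on 2)
b0 |J1  (GY1: gyrator matches bond 1)
b4 |I2  (closing 1-jn rule on J1)

b0 |J1
b1 |J2
b2 |I1
b3 |J1
b4 |I2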